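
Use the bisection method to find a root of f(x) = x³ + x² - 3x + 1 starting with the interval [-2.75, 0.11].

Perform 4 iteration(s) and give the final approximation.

f(x) = x³ + x² - 3x + 1
Initial interval: [-2.75, 0.11]

Iteration 1:
  c_1 = (-2.750000 + 0.110000)/2 = -1.320000
  f(c_1) = f(-1.320000) = 4.402432
  f(a) × f(c) < 0, new interval: [-2.750000, -1.320000]
Iteration 2:
  c_2 = (-2.750000 + (-1.320000))/2 = -2.035000
  f(c_2) = f(-2.035000) = 2.818832
  f(a) × f(c) < 0, new interval: [-2.750000, -2.035000]
Iteration 3:
  c_3 = (-2.750000 + (-2.035000))/2 = -2.392500
  f(c_3) = f(-2.392500) = 0.206752
  f(a) × f(c) < 0, new interval: [-2.750000, -2.392500]
Iteration 4:
  c_4 = (-2.750000 + (-2.392500))/2 = -2.571250
  f(c_4) = f(-2.571250) = -1.674297
  f(a) × f(c) ≥ 0, new interval: [-2.571250, -2.392500]

After 4 iteration(s), the approximation is c_4 = -2.571250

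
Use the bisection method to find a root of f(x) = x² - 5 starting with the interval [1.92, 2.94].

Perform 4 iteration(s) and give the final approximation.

f(x) = x² - 5
Initial interval: [1.92, 2.94]

Iteration 1:
  c_1 = (1.920000 + 2.940000)/2 = 2.430000
  f(c_1) = f(2.430000) = 0.904900
  f(a) × f(c) < 0, new interval: [1.920000, 2.430000]
Iteration 2:
  c_2 = (1.920000 + 2.430000)/2 = 2.175000
  f(c_2) = f(2.175000) = -0.269375
  f(a) × f(c) ≥ 0, new interval: [2.175000, 2.430000]
Iteration 3:
  c_3 = (2.175000 + 2.430000)/2 = 2.302500
  f(c_3) = f(2.302500) = 0.301506
  f(a) × f(c) < 0, new interval: [2.175000, 2.302500]
Iteration 4:
  c_4 = (2.175000 + 2.302500)/2 = 2.238750
  f(c_4) = f(2.238750) = 0.012002
  f(a) × f(c) < 0, new interval: [2.175000, 2.238750]

After 4 iteration(s), the approximation is c_4 = 2.238750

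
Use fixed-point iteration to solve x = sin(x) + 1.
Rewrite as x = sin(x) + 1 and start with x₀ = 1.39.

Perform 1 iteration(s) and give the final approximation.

Equation: x = sin(x) + 1
Fixed-point form: x = sin(x) + 1
x₀ = 1.39

x_1 = g(1.390000) = 1.983701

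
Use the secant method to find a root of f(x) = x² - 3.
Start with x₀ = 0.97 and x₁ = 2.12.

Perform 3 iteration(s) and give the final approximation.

f(x) = x² - 3
x₀ = 0.97, x₁ = 2.12

Secant formula: x_{n+1} = x_n - f(x_n)(x_n - x_{n-1})/(f(x_n) - f(x_{n-1}))

Iteration 1:
  f(0.970000) = -2.059100
  f(2.120000) = 1.494400
  x_2 = 2.120000 - 1.494400×(2.120000 - 0.970000)/(1.494400 - (-2.059100))
       = 1.636375
Iteration 2:
  f(2.120000) = 1.494400
  f(1.636375) = -0.322276
  x_3 = 1.636375 - (-0.322276)×(1.636375 - 2.120000)/(-0.322276 - 1.494400)
       = 1.722170
Iteration 3:
  f(1.636375) = -0.322276
  f(1.722170) = -0.034132
  x_4 = 1.722170 - (-0.034132)×(1.722170 - 1.636375)/(-0.034132 - (-0.322276))
       = 1.732332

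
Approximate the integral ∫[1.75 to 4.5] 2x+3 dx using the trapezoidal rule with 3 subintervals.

f(x) = 2x+3
a = 1.75, b = 4.5, n = 3
h = (b - a)/n = 0.916667

Trapezoidal rule: (h/2)[f(x₀) + 2f(x₁) + 2f(x₂) + ... + f(xₙ)]

x_0 = 1.7500, f(x_0) = 6.500000, coefficient = 1
x_1 = 2.6667, f(x_1) = 8.333333, coefficient = 2
x_2 = 3.5833, f(x_2) = 10.166667, coefficient = 2
x_3 = 4.5000, f(x_3) = 12.000000, coefficient = 1

I ≈ (0.916667/2) × 55.500000 = 25.437500
Exact value: 25.437500
Error: 0.000000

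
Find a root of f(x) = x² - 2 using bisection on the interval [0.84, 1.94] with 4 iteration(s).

f(x) = x² - 2
Initial interval: [0.84, 1.94]

Iteration 1:
  c_1 = (0.840000 + 1.940000)/2 = 1.390000
  f(c_1) = f(1.390000) = -0.067900
  f(a) × f(c) ≥ 0, new interval: [1.390000, 1.940000]
Iteration 2:
  c_2 = (1.390000 + 1.940000)/2 = 1.665000
  f(c_2) = f(1.665000) = 0.772225
  f(a) × f(c) < 0, new interval: [1.390000, 1.665000]
Iteration 3:
  c_3 = (1.390000 + 1.665000)/2 = 1.527500
  f(c_3) = f(1.527500) = 0.333256
  f(a) × f(c) < 0, new interval: [1.390000, 1.527500]
Iteration 4:
  c_4 = (1.390000 + 1.527500)/2 = 1.458750
  f(c_4) = f(1.458750) = 0.127952
  f(a) × f(c) < 0, new interval: [1.390000, 1.458750]

After 4 iteration(s), the approximation is c_4 = 1.458750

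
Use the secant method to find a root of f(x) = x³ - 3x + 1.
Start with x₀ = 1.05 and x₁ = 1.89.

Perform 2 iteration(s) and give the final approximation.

f(x) = x³ - 3x + 1
x₀ = 1.05, x₁ = 1.89

Secant formula: x_{n+1} = x_n - f(x_n)(x_n - x_{n-1})/(f(x_n) - f(x_{n-1}))

Iteration 1:
  f(1.050000) = -0.992375
  f(1.890000) = 2.081269
  x_2 = 1.890000 - 2.081269×(1.890000 - 1.050000)/(2.081269 - (-0.992375))
       = 1.321207
Iteration 2:
  f(1.890000) = 2.081269
  f(1.321207) = -0.657337
  x_3 = 1.321207 - (-0.657337)×(1.321207 - 1.890000)/(-0.657337 - 2.081269)
       = 1.457733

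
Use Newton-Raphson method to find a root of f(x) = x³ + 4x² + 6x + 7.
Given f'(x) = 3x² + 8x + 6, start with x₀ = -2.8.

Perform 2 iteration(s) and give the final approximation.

f(x) = x³ + 4x² + 6x + 7
f'(x) = 3x² + 8x + 6
x₀ = -2.8

Newton-Raphson formula: x_{n+1} = x_n - f(x_n)/f'(x_n)

Iteration 1:
  f(-2.800000) = -0.392000
  f'(-2.800000) = 7.120000
  x_1 = -2.800000 - (-0.392000)/7.120000 = -2.744944
Iteration 2:
  f(-2.744944) = -0.013170
  f'(-2.744944) = 6.644599
  x_2 = -2.744944 - (-0.013170)/6.644599 = -2.742962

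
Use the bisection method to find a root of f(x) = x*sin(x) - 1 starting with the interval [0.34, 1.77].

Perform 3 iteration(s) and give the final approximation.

f(x) = x*sin(x) - 1
Initial interval: [0.34, 1.77]

Iteration 1:
  c_1 = (0.340000 + 1.770000)/2 = 1.055000
  f(c_1) = f(1.055000) = -0.082255
  f(a) × f(c) ≥ 0, new interval: [1.055000, 1.770000]
Iteration 2:
  c_2 = (1.055000 + 1.770000)/2 = 1.412500
  f(c_2) = f(1.412500) = 0.394840
  f(a) × f(c) < 0, new interval: [1.055000, 1.412500]
Iteration 3:
  c_3 = (1.055000 + 1.412500)/2 = 1.233750
  f(c_3) = f(1.233750) = 0.164334
  f(a) × f(c) < 0, new interval: [1.055000, 1.233750]

After 3 iteration(s), the approximation is c_3 = 1.233750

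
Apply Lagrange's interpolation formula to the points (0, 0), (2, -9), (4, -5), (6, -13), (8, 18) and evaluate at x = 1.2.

Lagrange interpolation formula:
P(x) = Σ yᵢ × Lᵢ(x)
where Lᵢ(x) = Π_{j≠i} (x - xⱼ)/(xᵢ - xⱼ)

L_0(1.2) = (1.2 - 2)/(0 - 2) × (1.2 - 4)/(0 - 4) × (1.2 - 6)/(0 - 6) × (1.2 - 8)/(0 - 8) = 0.190400
L_1(1.2) = (1.2 - 0)/(2 - 0) × (1.2 - 4)/(2 - 4) × (1.2 - 6)/(2 - 6) × (1.2 - 8)/(2 - 8) = 1.142400
L_2(1.2) = (1.2 - 0)/(4 - 0) × (1.2 - 2)/(4 - 2) × (1.2 - 6)/(4 - 6) × (1.2 - 8)/(4 - 8) = -0.489600
L_3(1.2) = (1.2 - 0)/(6 - 0) × (1.2 - 2)/(6 - 2) × (1.2 - 4)/(6 - 4) × (1.2 - 8)/(6 - 8) = 0.190400
L_4(1.2) = (1.2 - 0)/(8 - 0) × (1.2 - 2)/(8 - 2) × (1.2 - 4)/(8 - 4) × (1.2 - 6)/(8 - 6) = -0.033600

P(1.2) = 0×L_0(1.2) + (-9)×L_1(1.2) + (-5)×L_2(1.2) + (-13)×L_3(1.2) + 18×L_4(1.2)
P(1.2) = -10.913600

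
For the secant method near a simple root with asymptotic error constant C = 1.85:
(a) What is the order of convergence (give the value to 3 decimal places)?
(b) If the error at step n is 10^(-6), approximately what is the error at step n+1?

(a) Secant method has superlinear convergence with order φ = (1+√5)/2 ≈ 1.618.
    This means |e_{n+1}| ≈ C|e_n|^1.618.

(b) With |e_n| = 10^(-6) and C = 1.85:
    |e_{n+1}| ≈ 1.85 × (10^(-6))^1.618 = 1.85 × 10^(-9.71)

(a) ≈ 1.618 (golden ratio); (b) |e_{n+1}| ≈ 3.622e-10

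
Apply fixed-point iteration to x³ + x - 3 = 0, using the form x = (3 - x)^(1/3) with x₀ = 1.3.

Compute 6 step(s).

Equation: x³ + x - 3 = 0
Fixed-point form: x = (3 - x)^(1/3)
x₀ = 1.3

x_1 = g(1.300000) = 1.193483
x_2 = g(1.193483) = 1.217907
x_3 = g(1.217907) = 1.212393
x_4 = g(1.212393) = 1.213642
x_5 = g(1.213642) = 1.213359
x_6 = g(1.213359) = 1.213423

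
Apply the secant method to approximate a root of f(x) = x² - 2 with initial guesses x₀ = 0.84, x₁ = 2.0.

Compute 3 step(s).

f(x) = x² - 2
x₀ = 0.84, x₁ = 2.0

Secant formula: x_{n+1} = x_n - f(x_n)(x_n - x_{n-1})/(f(x_n) - f(x_{n-1}))

Iteration 1:
  f(0.840000) = -1.294400
  f(2.000000) = 2.000000
  x_2 = 2.000000 - 2.000000×(2.000000 - 0.840000)/(2.000000 - (-1.294400))
       = 1.295775
Iteration 2:
  f(2.000000) = 2.000000
  f(1.295775) = -0.320968
  x_3 = 1.295775 - (-0.320968)×(1.295775 - 2.000000)/(-0.320968 - 2.000000)
       = 1.393162
Iteration 3:
  f(1.295775) = -0.320968
  f(1.393162) = -0.059099
  x_4 = 1.393162 - (-0.059099)×(1.393162 - 1.295775)/(-0.059099 - (-0.320968))
       = 1.415141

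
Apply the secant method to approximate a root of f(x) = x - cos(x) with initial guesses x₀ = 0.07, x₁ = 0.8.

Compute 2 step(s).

f(x) = x - cos(x)
x₀ = 0.07, x₁ = 0.8

Secant formula: x_{n+1} = x_n - f(x_n)(x_n - x_{n-1})/(f(x_n) - f(x_{n-1}))

Iteration 1:
  f(0.070000) = -0.927551
  f(0.800000) = 0.103293
  x_2 = 0.800000 - 0.103293×(0.800000 - 0.070000)/(0.103293 - (-0.927551))
       = 0.726852
Iteration 2:
  f(0.800000) = 0.103293
  f(0.726852) = -0.020418
  x_3 = 0.726852 - (-0.020418)×(0.726852 - 0.800000)/(-0.020418 - 0.103293)
       = 0.738925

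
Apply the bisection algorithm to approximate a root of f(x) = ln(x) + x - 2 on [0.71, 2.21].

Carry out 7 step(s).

f(x) = ln(x) + x - 2
Initial interval: [0.71, 2.21]

Iteration 1:
  c_1 = (0.710000 + 2.210000)/2 = 1.460000
  f(c_1) = f(1.460000) = -0.161564
  f(a) × f(c) ≥ 0, new interval: [1.460000, 2.210000]
Iteration 2:
  c_2 = (1.460000 + 2.210000)/2 = 1.835000
  f(c_2) = f(1.835000) = 0.442044
  f(a) × f(c) < 0, new interval: [1.460000, 1.835000]
Iteration 3:
  c_3 = (1.460000 + 1.835000)/2 = 1.647500
  f(c_3) = f(1.647500) = 0.146759
  f(a) × f(c) < 0, new interval: [1.460000, 1.647500]
Iteration 4:
  c_4 = (1.460000 + 1.647500)/2 = 1.553750
  f(c_4) = f(1.553750) = -0.005579
  f(a) × f(c) ≥ 0, new interval: [1.553750, 1.647500]
Iteration 5:
  c_5 = (1.553750 + 1.647500)/2 = 1.600625
  f(c_5) = f(1.600625) = 0.071019
  f(a) × f(c) < 0, new interval: [1.553750, 1.600625]
Iteration 6:
  c_6 = (1.553750 + 1.600625)/2 = 1.577187
  f(c_6) = f(1.577187) = 0.032831
  f(a) × f(c) < 0, new interval: [1.553750, 1.577187]
Iteration 7:
  c_7 = (1.553750 + 1.577187)/2 = 1.565469
  f(c_7) = f(1.565469) = 0.013654
  f(a) × f(c) < 0, new interval: [1.553750, 1.565469]

After 7 iteration(s), the approximation is c_7 = 1.565469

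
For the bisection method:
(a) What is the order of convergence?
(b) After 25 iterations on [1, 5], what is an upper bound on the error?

(a) Bisection has linear (order 1) convergence; the error is halved each step.

(b) Error bound = (b-a)/2^n = (5 - 1)/2^{25}
    = 4/2^{25}

(a) 1 (linear); (b) error ≤ 1.19e-07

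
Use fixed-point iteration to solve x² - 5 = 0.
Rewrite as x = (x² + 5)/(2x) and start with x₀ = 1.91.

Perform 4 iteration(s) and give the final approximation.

Equation: x² - 5 = 0
Fixed-point form: x = (x² + 5)/(2x)
x₀ = 1.91

x_1 = g(1.910000) = 2.263901
x_2 = g(2.263901) = 2.236239
x_3 = g(2.236239) = 2.236068
x_4 = g(2.236068) = 2.236068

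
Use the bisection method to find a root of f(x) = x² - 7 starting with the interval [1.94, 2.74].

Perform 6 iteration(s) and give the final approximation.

f(x) = x² - 7
Initial interval: [1.94, 2.74]

Iteration 1:
  c_1 = (1.940000 + 2.740000)/2 = 2.340000
  f(c_1) = f(2.340000) = -1.524400
  f(a) × f(c) ≥ 0, new interval: [2.340000, 2.740000]
Iteration 2:
  c_2 = (2.340000 + 2.740000)/2 = 2.540000
  f(c_2) = f(2.540000) = -0.548400
  f(a) × f(c) ≥ 0, new interval: [2.540000, 2.740000]
Iteration 3:
  c_3 = (2.540000 + 2.740000)/2 = 2.640000
  f(c_3) = f(2.640000) = -0.030400
  f(a) × f(c) ≥ 0, new interval: [2.640000, 2.740000]
Iteration 4:
  c_4 = (2.640000 + 2.740000)/2 = 2.690000
  f(c_4) = f(2.690000) = 0.236100
  f(a) × f(c) < 0, new interval: [2.640000, 2.690000]
Iteration 5:
  c_5 = (2.640000 + 2.690000)/2 = 2.665000
  f(c_5) = f(2.665000) = 0.102225
  f(a) × f(c) < 0, new interval: [2.640000, 2.665000]
Iteration 6:
  c_6 = (2.640000 + 2.665000)/2 = 2.652500
  f(c_6) = f(2.652500) = 0.035756
  f(a) × f(c) < 0, new interval: [2.640000, 2.652500]

After 6 iteration(s), the approximation is c_6 = 2.652500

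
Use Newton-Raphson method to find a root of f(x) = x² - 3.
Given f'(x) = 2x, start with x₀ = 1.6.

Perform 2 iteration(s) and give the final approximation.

f(x) = x² - 3
f'(x) = 2x
x₀ = 1.6

Newton-Raphson formula: x_{n+1} = x_n - f(x_n)/f'(x_n)

Iteration 1:
  f(1.600000) = -0.440000
  f'(1.600000) = 3.200000
  x_1 = 1.600000 - (-0.440000)/3.200000 = 1.737500
Iteration 2:
  f(1.737500) = 0.018906
  f'(1.737500) = 3.475000
  x_2 = 1.737500 - 0.018906/3.475000 = 1.732059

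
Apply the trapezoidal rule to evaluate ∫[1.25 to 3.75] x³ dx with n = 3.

f(x) = x³
a = 1.25, b = 3.75, n = 3
h = (b - a)/n = 0.833333

Trapezoidal rule: (h/2)[f(x₀) + 2f(x₁) + 2f(x₂) + ... + f(xₙ)]

x_0 = 1.2500, f(x_0) = 1.953125, coefficient = 1
x_1 = 2.0833, f(x_1) = 9.042245, coefficient = 2
x_2 = 2.9167, f(x_2) = 24.811921, coefficient = 2
x_3 = 3.7500, f(x_3) = 52.734375, coefficient = 1

I ≈ (0.833333/2) × 122.395833 = 50.998264
Exact value: 48.828125
Error: 2.170139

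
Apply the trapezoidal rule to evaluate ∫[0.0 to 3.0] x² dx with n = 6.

f(x) = x²
a = 0.0, b = 3.0, n = 6
h = (b - a)/n = 0.500000

Trapezoidal rule: (h/2)[f(x₀) + 2f(x₁) + 2f(x₂) + ... + f(xₙ)]

x_0 = 0.0000, f(x_0) = 0.000000, coefficient = 1
x_1 = 0.5000, f(x_1) = 0.250000, coefficient = 2
x_2 = 1.0000, f(x_2) = 1.000000, coefficient = 2
x_3 = 1.5000, f(x_3) = 2.250000, coefficient = 2
x_4 = 2.0000, f(x_4) = 4.000000, coefficient = 2
x_5 = 2.5000, f(x_5) = 6.250000, coefficient = 2
x_6 = 3.0000, f(x_6) = 9.000000, coefficient = 1

I ≈ (0.500000/2) × 36.500000 = 9.125000
Exact value: 9.000000
Error: 0.125000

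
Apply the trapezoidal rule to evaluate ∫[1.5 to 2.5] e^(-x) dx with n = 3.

f(x) = e^(-x)
a = 1.5, b = 2.5, n = 3
h = (b - a)/n = 0.333333

Trapezoidal rule: (h/2)[f(x₀) + 2f(x₁) + 2f(x₂) + ... + f(xₙ)]

x_0 = 1.5000, f(x_0) = 0.223130, coefficient = 1
x_1 = 1.8333, f(x_1) = 0.159880, coefficient = 2
x_2 = 2.1667, f(x_2) = 0.114559, coefficient = 2
x_3 = 2.5000, f(x_3) = 0.082085, coefficient = 1

I ≈ (0.333333/2) × 0.854092 = 0.142349
Exact value: 0.141045
Error: 0.001304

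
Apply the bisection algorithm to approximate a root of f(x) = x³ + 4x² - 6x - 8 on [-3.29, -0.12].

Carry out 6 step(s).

f(x) = x³ + 4x² - 6x - 8
Initial interval: [-3.29, -0.12]

Iteration 1:
  c_1 = (-3.290000 + (-0.120000))/2 = -1.705000
  f(c_1) = f(-1.705000) = 8.901622
  f(a) × f(c) ≥ 0, new interval: [-1.705000, -0.120000]
Iteration 2:
  c_2 = (-1.705000 + (-0.120000))/2 = -0.912500
  f(c_2) = f(-0.912500) = 0.045826
  f(a) × f(c) ≥ 0, new interval: [-0.912500, -0.120000]
Iteration 3:
  c_3 = (-0.912500 + (-0.120000))/2 = -0.516250
  f(c_3) = f(-0.516250) = -3.974032
  f(a) × f(c) < 0, new interval: [-0.912500, -0.516250]
Iteration 4:
  c_4 = (-0.912500 + (-0.516250))/2 = -0.714375
  f(c_4) = f(-0.714375) = -2.036992
  f(a) × f(c) < 0, new interval: [-0.912500, -0.714375]
Iteration 5:
  c_5 = (-0.912500 + (-0.714375))/2 = -0.813438
  f(c_5) = f(-0.813438) = -1.010889
  f(a) × f(c) < 0, new interval: [-0.912500, -0.813438]
Iteration 6:
  c_6 = (-0.912500 + (-0.813438))/2 = -0.862969
  f(c_6) = f(-0.862969) = -0.485993
  f(a) × f(c) < 0, new interval: [-0.912500, -0.862969]

After 6 iteration(s), the approximation is c_6 = -0.862969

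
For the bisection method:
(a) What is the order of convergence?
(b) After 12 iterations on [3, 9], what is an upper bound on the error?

(a) Bisection has linear (order 1) convergence; the error is halved each step.

(b) Error bound = (b-a)/2^n = (9 - 3)/2^{12}
    = 6/2^{12}

(a) 1 (linear); (b) error ≤ 1.46e-03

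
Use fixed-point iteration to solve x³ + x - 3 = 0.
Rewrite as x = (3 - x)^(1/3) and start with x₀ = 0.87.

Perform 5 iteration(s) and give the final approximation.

Equation: x³ + x - 3 = 0
Fixed-point form: x = (3 - x)^(1/3)
x₀ = 0.87

x_1 = g(0.870000) = 1.286648
x_2 = g(1.286648) = 1.196600
x_3 = g(1.196600) = 1.217206
x_4 = g(1.217206) = 1.212552
x_5 = g(1.212552) = 1.213606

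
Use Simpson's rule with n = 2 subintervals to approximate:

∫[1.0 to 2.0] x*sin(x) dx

f(x) = x*sin(x)
a = 1.0, b = 2.0, n = 2
h = (b - a)/n = 0.500000

Simpson's rule: (h/3)[f(x₀) + 4f(x₁) + 2f(x₂) + ... + f(xₙ)]

x_0 = 1.0000, f(x_0) = 0.841471, coefficient = 1
x_1 = 1.5000, f(x_1) = 1.496242, coefficient = 4
x_2 = 2.0000, f(x_2) = 1.818595, coefficient = 1

I ≈ (0.500000/3) × 8.645036 = 1.440839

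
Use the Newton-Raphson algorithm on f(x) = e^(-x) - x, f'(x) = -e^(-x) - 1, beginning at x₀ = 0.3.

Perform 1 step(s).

f(x) = e^(-x) - x
f'(x) = -e^(-x) - 1
x₀ = 0.3

Newton-Raphson formula: x_{n+1} = x_n - f(x_n)/f'(x_n)

Iteration 1:
  f(0.300000) = 0.440818
  f'(0.300000) = -1.740818
  x_1 = 0.300000 - 0.440818/(-1.740818) = 0.553225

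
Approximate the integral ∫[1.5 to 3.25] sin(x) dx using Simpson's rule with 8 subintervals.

f(x) = sin(x)
a = 1.5, b = 3.25, n = 8
h = (b - a)/n = 0.218750

Simpson's rule: (h/3)[f(x₀) + 4f(x₁) + 2f(x₂) + ... + f(xₙ)]

x_0 = 1.5000, f(x_0) = 0.997495, coefficient = 1
x_1 = 1.7188, f(x_1) = 0.989075, coefficient = 4
x_2 = 1.9375, f(x_2) = 0.933514, coefficient = 2
x_3 = 2.1562, f(x_3) = 0.833461, coefficient = 4
x_4 = 2.3750, f(x_4) = 0.693685, coefficient = 2
x_5 = 2.5938, f(x_5) = 0.520847, coefficient = 4
x_6 = 2.8125, f(x_6) = 0.323185, coefficient = 2
x_7 = 3.0312, f(x_7) = 0.110119, coefficient = 4
x_8 = 3.2500, f(x_8) = -0.108195, coefficient = 1

I ≈ (0.218750/3) × 14.604075 = 1.064881
Exact value: 1.064867
Error: 0.000014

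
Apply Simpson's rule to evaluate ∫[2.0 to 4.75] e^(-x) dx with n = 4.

f(x) = e^(-x)
a = 2.0, b = 4.75, n = 4
h = (b - a)/n = 0.687500

Simpson's rule: (h/3)[f(x₀) + 4f(x₁) + 2f(x₂) + ... + f(xₙ)]

x_0 = 2.0000, f(x_0) = 0.135335, coefficient = 1
x_1 = 2.6875, f(x_1) = 0.068051, coefficient = 4
x_2 = 3.3750, f(x_2) = 0.034218, coefficient = 2
x_3 = 4.0625, f(x_3) = 0.017206, coefficient = 4
x_4 = 4.7500, f(x_4) = 0.008652, coefficient = 1

I ≈ (0.687500/3) × 0.553450 = 0.126832
Exact value: 0.126684
Error: 0.000149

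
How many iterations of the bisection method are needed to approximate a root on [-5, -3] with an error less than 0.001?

We need (b-a)/2^n ≤ 0.001
(-3 - (-5))/2^n ≤ 0.001
2/2^n ≤ 0.001
2^n ≥ 2000
n ≥ log₂(2000) = 10.97
n ≥ 11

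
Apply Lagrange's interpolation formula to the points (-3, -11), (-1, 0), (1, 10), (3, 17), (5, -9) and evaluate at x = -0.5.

Lagrange interpolation formula:
P(x) = Σ yᵢ × Lᵢ(x)
where Lᵢ(x) = Π_{j≠i} (x - xⱼ)/(xᵢ - xⱼ)

L_0(-0.5) = (-0.5 - (-1))/(-3 - (-1)) × (-0.5 - 1)/(-3 - 1) × (-0.5 - 3)/(-3 - 3) × (-0.5 - 5)/(-3 - 5) = -0.037598
L_1(-0.5) = (-0.5 - (-3))/(-1 - (-3)) × (-0.5 - 1)/(-1 - 1) × (-0.5 - 3)/(-1 - 3) × (-0.5 - 5)/(-1 - 5) = 0.751953
L_2(-0.5) = (-0.5 - (-3))/(1 - (-3)) × (-0.5 - (-1))/(1 - (-1)) × (-0.5 - 3)/(1 - 3) × (-0.5 - 5)/(1 - 5) = 0.375977
L_3(-0.5) = (-0.5 - (-3))/(3 - (-3)) × (-0.5 - (-1))/(3 - (-1)) × (-0.5 - 1)/(3 - 1) × (-0.5 - 5)/(3 - 5) = -0.107422
L_4(-0.5) = (-0.5 - (-3))/(5 - (-3)) × (-0.5 - (-1))/(5 - (-1)) × (-0.5 - 1)/(5 - 1) × (-0.5 - 3)/(5 - 3) = 0.017090

P(-0.5) = (-11)×L_0(-0.5) + 0×L_1(-0.5) + 10×L_2(-0.5) + 17×L_3(-0.5) + (-9)×L_4(-0.5)
P(-0.5) = 2.193359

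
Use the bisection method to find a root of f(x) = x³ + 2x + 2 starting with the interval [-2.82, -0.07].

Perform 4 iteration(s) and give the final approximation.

f(x) = x³ + 2x + 2
Initial interval: [-2.82, -0.07]

Iteration 1:
  c_1 = (-2.820000 + (-0.070000))/2 = -1.445000
  f(c_1) = f(-1.445000) = -3.907196
  f(a) × f(c) ≥ 0, new interval: [-1.445000, -0.070000]
Iteration 2:
  c_2 = (-1.445000 + (-0.070000))/2 = -0.757500
  f(c_2) = f(-0.757500) = 0.050342
  f(a) × f(c) < 0, new interval: [-1.445000, -0.757500]
Iteration 3:
  c_3 = (-1.445000 + (-0.757500))/2 = -1.101250
  f(c_3) = f(-1.101250) = -1.538043
  f(a) × f(c) ≥ 0, new interval: [-1.101250, -0.757500]
Iteration 4:
  c_4 = (-1.101250 + (-0.757500))/2 = -0.929375
  f(c_4) = f(-0.929375) = -0.661486
  f(a) × f(c) ≥ 0, new interval: [-0.929375, -0.757500]

After 4 iteration(s), the approximation is c_4 = -0.929375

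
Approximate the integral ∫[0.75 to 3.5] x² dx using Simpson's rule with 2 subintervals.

f(x) = x²
a = 0.75, b = 3.5, n = 2
h = (b - a)/n = 1.375000

Simpson's rule: (h/3)[f(x₀) + 4f(x₁) + 2f(x₂) + ... + f(xₙ)]

x_0 = 0.7500, f(x_0) = 0.562500, coefficient = 1
x_1 = 2.1250, f(x_1) = 4.515625, coefficient = 4
x_2 = 3.5000, f(x_2) = 12.250000, coefficient = 1

I ≈ (1.375000/3) × 30.875000 = 14.151042
Exact value: 14.151042
Error: 0.000000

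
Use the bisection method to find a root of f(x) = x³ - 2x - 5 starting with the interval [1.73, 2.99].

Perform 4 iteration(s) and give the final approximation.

f(x) = x³ - 2x - 5
Initial interval: [1.73, 2.99]

Iteration 1:
  c_1 = (1.730000 + 2.990000)/2 = 2.360000
  f(c_1) = f(2.360000) = 3.424256
  f(a) × f(c) < 0, new interval: [1.730000, 2.360000]
Iteration 2:
  c_2 = (1.730000 + 2.360000)/2 = 2.045000
  f(c_2) = f(2.045000) = -0.537759
  f(a) × f(c) ≥ 0, new interval: [2.045000, 2.360000]
Iteration 3:
  c_3 = (2.045000 + 2.360000)/2 = 2.202500
  f(c_3) = f(2.202500) = 1.279341
  f(a) × f(c) < 0, new interval: [2.045000, 2.202500]
Iteration 4:
  c_4 = (2.045000 + 2.202500)/2 = 2.123750
  f(c_4) = f(2.123750) = 0.331279
  f(a) × f(c) < 0, new interval: [2.045000, 2.123750]

After 4 iteration(s), the approximation is c_4 = 2.123750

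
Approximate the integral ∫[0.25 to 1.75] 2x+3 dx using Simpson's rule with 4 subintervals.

f(x) = 2x+3
a = 0.25, b = 1.75, n = 4
h = (b - a)/n = 0.375000

Simpson's rule: (h/3)[f(x₀) + 4f(x₁) + 2f(x₂) + ... + f(xₙ)]

x_0 = 0.2500, f(x_0) = 3.500000, coefficient = 1
x_1 = 0.6250, f(x_1) = 4.250000, coefficient = 4
x_2 = 1.0000, f(x_2) = 5.000000, coefficient = 2
x_3 = 1.3750, f(x_3) = 5.750000, coefficient = 4
x_4 = 1.7500, f(x_4) = 6.500000, coefficient = 1

I ≈ (0.375000/3) × 60.000000 = 7.500000
Exact value: 7.500000
Error: 0.000000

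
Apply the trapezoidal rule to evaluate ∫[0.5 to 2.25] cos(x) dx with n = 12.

f(x) = cos(x)
a = 0.5, b = 2.25, n = 12
h = (b - a)/n = 0.145833

Trapezoidal rule: (h/2)[f(x₀) + 2f(x₁) + 2f(x₂) + ... + f(xₙ)]

x_0 = 0.5000, f(x_0) = 0.877583, coefficient = 1
x_1 = 0.6458, f(x_1) = 0.798598, coefficient = 2
x_2 = 0.7917, f(x_2) = 0.702660, coefficient = 2
x_3 = 0.9375, f(x_3) = 0.591805, coefficient = 2
x_4 = 1.0833, f(x_4) = 0.468386, coefficient = 2
x_5 = 1.2292, f(x_5) = 0.335023, coefficient = 2
x_6 = 1.3750, f(x_6) = 0.194548, coefficient = 2
x_7 = 1.5208, f(x_7) = 0.049942, coefficient = 2
x_8 = 1.6667, f(x_8) = -0.095724, coefficient = 2
x_9 = 1.8125, f(x_9) = -0.239357, coefficient = 2
x_10 = 1.9583, f(x_10) = -0.377909, coefficient = 2
x_11 = 2.1042, f(x_11) = -0.508438, coefficient = 2
x_12 = 2.2500, f(x_12) = -0.628174, coefficient = 1

I ≈ (0.145833/2) × 4.088478 = 0.298118
Exact value: 0.298648
Error: 0.000529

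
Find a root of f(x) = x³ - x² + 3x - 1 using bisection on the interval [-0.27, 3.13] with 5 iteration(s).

f(x) = x³ - x² + 3x - 1
Initial interval: [-0.27, 3.13]

Iteration 1:
  c_1 = (-0.270000 + 3.130000)/2 = 1.430000
  f(c_1) = f(1.430000) = 4.169307
  f(a) × f(c) < 0, new interval: [-0.270000, 1.430000]
Iteration 2:
  c_2 = (-0.270000 + 1.430000)/2 = 0.580000
  f(c_2) = f(0.580000) = 0.598712
  f(a) × f(c) < 0, new interval: [-0.270000, 0.580000]
Iteration 3:
  c_3 = (-0.270000 + 0.580000)/2 = 0.155000
  f(c_3) = f(0.155000) = -0.555301
  f(a) × f(c) ≥ 0, new interval: [0.155000, 0.580000]
Iteration 4:
  c_4 = (0.155000 + 0.580000)/2 = 0.367500
  f(c_4) = f(0.367500) = 0.017077
  f(a) × f(c) < 0, new interval: [0.155000, 0.367500]
Iteration 5:
  c_5 = (0.155000 + 0.367500)/2 = 0.261250
  f(c_5) = f(0.261250) = -0.266671
  f(a) × f(c) ≥ 0, new interval: [0.261250, 0.367500]

After 5 iteration(s), the approximation is c_5 = 0.261250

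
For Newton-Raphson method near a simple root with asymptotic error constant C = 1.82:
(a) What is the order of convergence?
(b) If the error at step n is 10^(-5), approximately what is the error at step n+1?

(a) Newton-Raphson has quadratic (order 2) convergence near simple roots.
    This means |e_{n+1}| ≈ C|e_n|².

(b) With |e_n| = 10^(-5) and C = 1.82:
    |e_{n+1}| ≈ 1.82 × (10^(-5))² = 1.82 × 10^(-10)

(a) 2 (quadratic); (b) |e_{n+1}| ≈ 1.820e-10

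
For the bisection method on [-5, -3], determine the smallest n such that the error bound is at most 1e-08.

We need (b-a)/2^n ≤ 1e-08
(-3 - (-5))/2^n ≤ 1e-08
2/2^n ≤ 1e-08
2^n ≥ 200000000
n ≥ log₂(200000000) = 27.58
n ≥ 28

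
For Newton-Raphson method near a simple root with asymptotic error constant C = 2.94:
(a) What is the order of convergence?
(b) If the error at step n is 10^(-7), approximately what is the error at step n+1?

(a) Newton-Raphson has quadratic (order 2) convergence near simple roots.
    This means |e_{n+1}| ≈ C|e_n|².

(b) With |e_n| = 10^(-7) and C = 2.94:
    |e_{n+1}| ≈ 2.94 × (10^(-7))² = 2.94 × 10^(-14)

(a) 2 (quadratic); (b) |e_{n+1}| ≈ 2.940e-14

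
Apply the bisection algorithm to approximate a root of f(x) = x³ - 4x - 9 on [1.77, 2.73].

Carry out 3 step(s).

f(x) = x³ - 4x - 9
Initial interval: [1.77, 2.73]

Iteration 1:
  c_1 = (1.770000 + 2.730000)/2 = 2.250000
  f(c_1) = f(2.250000) = -6.609375
  f(a) × f(c) ≥ 0, new interval: [2.250000, 2.730000]
Iteration 2:
  c_2 = (2.250000 + 2.730000)/2 = 2.490000
  f(c_2) = f(2.490000) = -3.521751
  f(a) × f(c) ≥ 0, new interval: [2.490000, 2.730000]
Iteration 3:
  c_3 = (2.490000 + 2.730000)/2 = 2.610000
  f(c_3) = f(2.610000) = -1.660419
  f(a) × f(c) ≥ 0, new interval: [2.610000, 2.730000]

After 3 iteration(s), the approximation is c_3 = 2.610000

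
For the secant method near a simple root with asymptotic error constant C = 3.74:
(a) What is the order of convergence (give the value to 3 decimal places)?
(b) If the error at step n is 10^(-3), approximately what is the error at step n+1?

(a) Secant method has superlinear convergence with order φ = (1+√5)/2 ≈ 1.618.
    This means |e_{n+1}| ≈ C|e_n|^1.618.

(b) With |e_n| = 10^(-3) and C = 3.74:
    |e_{n+1}| ≈ 3.74 × (10^(-3))^1.618 = 3.74 × 10^(-4.85)

(a) ≈ 1.618 (golden ratio); (b) |e_{n+1}| ≈ 5.233e-05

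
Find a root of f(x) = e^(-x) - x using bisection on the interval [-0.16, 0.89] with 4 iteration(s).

f(x) = e^(-x) - x
Initial interval: [-0.16, 0.89]

Iteration 1:
  c_1 = (-0.160000 + 0.890000)/2 = 0.365000
  f(c_1) = f(0.365000) = 0.329197
  f(a) × f(c) ≥ 0, new interval: [0.365000, 0.890000]
Iteration 2:
  c_2 = (0.365000 + 0.890000)/2 = 0.627500
  f(c_2) = f(0.627500) = -0.093575
  f(a) × f(c) < 0, new interval: [0.365000, 0.627500]
Iteration 3:
  c_3 = (0.365000 + 0.627500)/2 = 0.496250
  f(c_3) = f(0.496250) = 0.112559
  f(a) × f(c) ≥ 0, new interval: [0.496250, 0.627500]
Iteration 4:
  c_4 = (0.496250 + 0.627500)/2 = 0.561875
  f(c_4) = f(0.561875) = 0.008264
  f(a) × f(c) ≥ 0, new interval: [0.561875, 0.627500]

After 4 iteration(s), the approximation is c_4 = 0.561875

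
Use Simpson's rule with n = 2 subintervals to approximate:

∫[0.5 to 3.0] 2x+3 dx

f(x) = 2x+3
a = 0.5, b = 3.0, n = 2
h = (b - a)/n = 1.250000

Simpson's rule: (h/3)[f(x₀) + 4f(x₁) + 2f(x₂) + ... + f(xₙ)]

x_0 = 0.5000, f(x_0) = 4.000000, coefficient = 1
x_1 = 1.7500, f(x_1) = 6.500000, coefficient = 4
x_2 = 3.0000, f(x_2) = 9.000000, coefficient = 1

I ≈ (1.250000/3) × 39.000000 = 16.250000
Exact value: 16.250000
Error: 0.000000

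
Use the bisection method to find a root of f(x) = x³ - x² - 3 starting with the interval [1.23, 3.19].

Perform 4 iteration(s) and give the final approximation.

f(x) = x³ - x² - 3
Initial interval: [1.23, 3.19]

Iteration 1:
  c_1 = (1.230000 + 3.190000)/2 = 2.210000
  f(c_1) = f(2.210000) = 2.909761
  f(a) × f(c) < 0, new interval: [1.230000, 2.210000]
Iteration 2:
  c_2 = (1.230000 + 2.210000)/2 = 1.720000
  f(c_2) = f(1.720000) = -0.869952
  f(a) × f(c) ≥ 0, new interval: [1.720000, 2.210000]
Iteration 3:
  c_3 = (1.720000 + 2.210000)/2 = 1.965000
  f(c_3) = f(1.965000) = 0.726082
  f(a) × f(c) < 0, new interval: [1.720000, 1.965000]
Iteration 4:
  c_4 = (1.720000 + 1.965000)/2 = 1.842500
  f(c_4) = f(1.842500) = -0.139876
  f(a) × f(c) ≥ 0, new interval: [1.842500, 1.965000]

After 4 iteration(s), the approximation is c_4 = 1.842500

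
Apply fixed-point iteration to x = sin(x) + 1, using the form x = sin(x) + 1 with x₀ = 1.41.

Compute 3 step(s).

Equation: x = sin(x) + 1
Fixed-point form: x = sin(x) + 1
x₀ = 1.41

x_1 = g(1.410000) = 1.987100
x_2 = g(1.987100) = 1.914590
x_3 = g(1.914590) = 1.941483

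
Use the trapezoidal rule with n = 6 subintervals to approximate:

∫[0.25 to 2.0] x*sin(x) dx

f(x) = x*sin(x)
a = 0.25, b = 2.0, n = 6
h = (b - a)/n = 0.291667

Trapezoidal rule: (h/2)[f(x₀) + 2f(x₁) + 2f(x₂) + ... + f(xₙ)]

x_0 = 0.2500, f(x_0) = 0.061851, coefficient = 1
x_1 = 0.5417, f(x_1) = 0.279264, coefficient = 2
x_2 = 0.8333, f(x_2) = 0.616814, coefficient = 2
x_3 = 1.1250, f(x_3) = 1.015051, coefficient = 2
x_4 = 1.4167, f(x_4) = 1.399873, coefficient = 2
x_5 = 1.7083, f(x_5) = 1.692201, coefficient = 2
x_6 = 2.0000, f(x_6) = 1.818595, coefficient = 1

I ≈ (0.291667/2) × 11.886852 = 1.733499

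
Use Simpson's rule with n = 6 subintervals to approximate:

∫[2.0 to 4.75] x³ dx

f(x) = x³
a = 2.0, b = 4.75, n = 6
h = (b - a)/n = 0.458333

Simpson's rule: (h/3)[f(x₀) + 4f(x₁) + 2f(x₂) + ... + f(xₙ)]

x_0 = 2.0000, f(x_0) = 8.000000, coefficient = 1
x_1 = 2.4583, f(x_1) = 14.856698, coefficient = 4
x_2 = 2.9167, f(x_2) = 24.811921, coefficient = 2
x_3 = 3.3750, f(x_3) = 38.443359, coefficient = 4
x_4 = 3.8333, f(x_4) = 56.328704, coefficient = 2
x_5 = 4.2917, f(x_5) = 79.045645, coefficient = 4
x_6 = 4.7500, f(x_6) = 107.171875, coefficient = 1

I ≈ (0.458333/3) × 806.835937 = 123.266602
Exact value: 123.266602
Error: 0.000000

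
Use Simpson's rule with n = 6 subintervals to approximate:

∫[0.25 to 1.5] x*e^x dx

f(x) = x*e^x
a = 0.25, b = 1.5, n = 6
h = (b - a)/n = 0.208333

Simpson's rule: (h/3)[f(x₀) + 4f(x₁) + 2f(x₂) + ... + f(xₙ)]

x_0 = 0.2500, f(x_0) = 0.321006, coefficient = 1
x_1 = 0.4583, f(x_1) = 0.724825, coefficient = 4
x_2 = 0.6667, f(x_2) = 1.298489, coefficient = 2
x_3 = 0.8750, f(x_3) = 2.099016, coefficient = 4
x_4 = 1.0833, f(x_4) = 3.200721, coefficient = 2
x_5 = 1.2917, f(x_5) = 4.700176, coefficient = 4
x_6 = 1.5000, f(x_6) = 6.722534, coefficient = 1

I ≈ (0.208333/3) × 46.138029 = 3.204030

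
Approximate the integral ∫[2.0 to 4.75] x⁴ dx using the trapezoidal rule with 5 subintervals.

f(x) = x⁴
a = 2.0, b = 4.75, n = 5
h = (b - a)/n = 0.550000

Trapezoidal rule: (h/2)[f(x₀) + 2f(x₁) + 2f(x₂) + ... + f(xₙ)]

x_0 = 2.0000, f(x_0) = 16.000000, coefficient = 1
x_1 = 2.5500, f(x_1) = 42.282506, coefficient = 2
x_2 = 3.1000, f(x_2) = 92.352100, coefficient = 2
x_3 = 3.6500, f(x_3) = 177.489006, coefficient = 2
x_4 = 4.2000, f(x_4) = 311.169600, coefficient = 2
x_5 = 4.7500, f(x_5) = 509.066406, coefficient = 1

I ≈ (0.550000/2) × 1771.652831 = 487.204529
Exact value: 477.213086
Error: 9.991443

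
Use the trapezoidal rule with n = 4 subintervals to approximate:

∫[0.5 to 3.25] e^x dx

f(x) = e^x
a = 0.5, b = 3.25, n = 4
h = (b - a)/n = 0.687500

Trapezoidal rule: (h/2)[f(x₀) + 2f(x₁) + 2f(x₂) + ... + f(xₙ)]

x_0 = 0.5000, f(x_0) = 1.648721, coefficient = 1
x_1 = 1.1875, f(x_1) = 3.278874, coefficient = 2
x_2 = 1.8750, f(x_2) = 6.520819, coefficient = 2
x_3 = 2.5625, f(x_3) = 12.968197, coefficient = 2
x_4 = 3.2500, f(x_4) = 25.790340, coefficient = 1

I ≈ (0.687500/2) × 72.974842 = 25.085102
Exact value: 24.141619
Error: 0.943483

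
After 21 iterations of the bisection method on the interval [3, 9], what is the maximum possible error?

Bisection error bound: |error| ≤ (b-a)/2^n
|error| ≤ (9 - 3)/2^21 = 6/2^21
|error| ≤ 0.0000028610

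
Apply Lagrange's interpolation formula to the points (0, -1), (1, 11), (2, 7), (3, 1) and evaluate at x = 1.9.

Lagrange interpolation formula:
P(x) = Σ yᵢ × Lᵢ(x)
where Lᵢ(x) = Π_{j≠i} (x - xⱼ)/(xᵢ - xⱼ)

L_0(1.9) = (1.9 - 1)/(0 - 1) × (1.9 - 2)/(0 - 2) × (1.9 - 3)/(0 - 3) = -0.016500
L_1(1.9) = (1.9 - 0)/(1 - 0) × (1.9 - 2)/(1 - 2) × (1.9 - 3)/(1 - 3) = 0.104500
L_2(1.9) = (1.9 - 0)/(2 - 0) × (1.9 - 1)/(2 - 1) × (1.9 - 3)/(2 - 3) = 0.940500
L_3(1.9) = (1.9 - 0)/(3 - 0) × (1.9 - 1)/(3 - 1) × (1.9 - 2)/(3 - 2) = -0.028500

P(1.9) = (-1)×L_0(1.9) + 11×L_1(1.9) + 7×L_2(1.9) + 1×L_3(1.9)
P(1.9) = 7.721000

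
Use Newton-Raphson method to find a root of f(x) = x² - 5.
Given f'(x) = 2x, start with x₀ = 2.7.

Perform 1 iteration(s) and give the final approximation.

f(x) = x² - 5
f'(x) = 2x
x₀ = 2.7

Newton-Raphson formula: x_{n+1} = x_n - f(x_n)/f'(x_n)

Iteration 1:
  f(2.700000) = 2.290000
  f'(2.700000) = 5.400000
  x_1 = 2.700000 - 2.290000/5.400000 = 2.275926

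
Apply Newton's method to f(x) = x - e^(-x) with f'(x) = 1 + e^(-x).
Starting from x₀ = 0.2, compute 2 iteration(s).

f(x) = x - e^(-x)
f'(x) = 1 + e^(-x)
x₀ = 0.2

Newton-Raphson formula: x_{n+1} = x_n - f(x_n)/f'(x_n)

Iteration 1:
  f(0.200000) = -0.618731
  f'(0.200000) = 1.818731
  x_1 = 0.200000 - (-0.618731)/1.818731 = 0.540199
Iteration 2:
  f(0.540199) = -0.042433
  f'(0.540199) = 1.582632
  x_2 = 0.540199 - (-0.042433)/1.582632 = 0.567011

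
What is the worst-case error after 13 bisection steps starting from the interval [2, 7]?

Bisection error bound: |error| ≤ (b-a)/2^n
|error| ≤ (7 - 2)/2^13 = 5/2^13
|error| ≤ 0.0006103516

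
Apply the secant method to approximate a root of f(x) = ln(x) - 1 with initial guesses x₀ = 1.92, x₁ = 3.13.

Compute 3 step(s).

f(x) = ln(x) - 1
x₀ = 1.92, x₁ = 3.13

Secant formula: x_{n+1} = x_n - f(x_n)(x_n - x_{n-1})/(f(x_n) - f(x_{n-1}))

Iteration 1:
  f(1.920000) = -0.347675
  f(3.130000) = 0.141033
  x_2 = 3.130000 - 0.141033×(3.130000 - 1.920000)/(0.141033 - (-0.347675))
       = 2.780814
Iteration 2:
  f(3.130000) = 0.141033
  f(2.780814) = 0.022744
  x_3 = 2.780814 - 0.022744×(2.780814 - 3.130000)/(0.022744 - 0.141033)
       = 2.713675
Iteration 3:
  f(2.780814) = 0.022744
  f(2.713675) = -0.001696
  x_4 = 2.713675 - (-0.001696)×(2.713675 - 2.780814)/(-0.001696 - 0.022744)
       = 2.718335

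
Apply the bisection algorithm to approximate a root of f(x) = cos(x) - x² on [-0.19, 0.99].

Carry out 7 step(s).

f(x) = cos(x) - x²
Initial interval: [-0.19, 0.99]

Iteration 1:
  c_1 = (-0.190000 + 0.990000)/2 = 0.400000
  f(c_1) = f(0.400000) = 0.761061
  f(a) × f(c) ≥ 0, new interval: [0.400000, 0.990000]
Iteration 2:
  c_2 = (0.400000 + 0.990000)/2 = 0.695000
  f(c_2) = f(0.695000) = 0.285029
  f(a) × f(c) ≥ 0, new interval: [0.695000, 0.990000]
Iteration 3:
  c_3 = (0.695000 + 0.990000)/2 = 0.842500
  f(c_3) = f(0.842500) = -0.044207
  f(a) × f(c) < 0, new interval: [0.695000, 0.842500]
Iteration 4:
  c_4 = (0.695000 + 0.842500)/2 = 0.768750
  f(c_4) = f(0.768750) = 0.127804
  f(a) × f(c) ≥ 0, new interval: [0.768750, 0.842500]
Iteration 5:
  c_5 = (0.768750 + 0.842500)/2 = 0.805625
  f(c_5) = f(0.805625) = 0.043629
  f(a) × f(c) ≥ 0, new interval: [0.805625, 0.842500]
Iteration 6:
  c_6 = (0.805625 + 0.842500)/2 = 0.824063
  f(c_6) = f(0.824063) = 0.000166
  f(a) × f(c) ≥ 0, new interval: [0.824063, 0.842500]
Iteration 7:
  c_7 = (0.824063 + 0.842500)/2 = 0.833281
  f(c_7) = f(0.833281) = -0.021907
  f(a) × f(c) < 0, new interval: [0.824063, 0.833281]

After 7 iteration(s), the approximation is c_7 = 0.833281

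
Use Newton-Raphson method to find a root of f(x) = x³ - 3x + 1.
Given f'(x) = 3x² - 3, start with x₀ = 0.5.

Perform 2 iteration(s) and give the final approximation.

f(x) = x³ - 3x + 1
f'(x) = 3x² - 3
x₀ = 0.5

Newton-Raphson formula: x_{n+1} = x_n - f(x_n)/f'(x_n)

Iteration 1:
  f(0.500000) = -0.375000
  f'(0.500000) = -2.250000
  x_1 = 0.500000 - (-0.375000)/(-2.250000) = 0.333333
Iteration 2:
  f(0.333333) = 0.037037
  f'(0.333333) = -2.666667
  x_2 = 0.333333 - 0.037037/(-2.666667) = 0.347222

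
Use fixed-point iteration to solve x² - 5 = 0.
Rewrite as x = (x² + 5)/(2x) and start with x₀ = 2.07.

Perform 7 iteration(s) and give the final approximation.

Equation: x² - 5 = 0
Fixed-point form: x = (x² + 5)/(2x)
x₀ = 2.07

x_1 = g(2.070000) = 2.242729
x_2 = g(2.242729) = 2.236078
x_3 = g(2.236078) = 2.236068
x_4 = g(2.236068) = 2.236068
x_5 = g(2.236068) = 2.236068
x_6 = g(2.236068) = 2.236068
x_7 = g(2.236068) = 2.236068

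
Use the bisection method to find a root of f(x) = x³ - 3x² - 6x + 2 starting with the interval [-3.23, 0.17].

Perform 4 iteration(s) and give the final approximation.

f(x) = x³ - 3x² - 6x + 2
Initial interval: [-3.23, 0.17]

Iteration 1:
  c_1 = (-3.230000 + 0.170000)/2 = -1.530000
  f(c_1) = f(-1.530000) = 0.575723
  f(a) × f(c) < 0, new interval: [-3.230000, -1.530000]
Iteration 2:
  c_2 = (-3.230000 + (-1.530000))/2 = -2.380000
  f(c_2) = f(-2.380000) = -14.194472
  f(a) × f(c) ≥ 0, new interval: [-2.380000, -1.530000]
Iteration 3:
  c_3 = (-2.380000 + (-1.530000))/2 = -1.955000
  f(c_3) = f(-1.955000) = -5.208134
  f(a) × f(c) ≥ 0, new interval: [-1.955000, -1.530000]
Iteration 4:
  c_4 = (-1.955000 + (-1.530000))/2 = -1.742500
  f(c_4) = f(-1.742500) = -1.944682
  f(a) × f(c) ≥ 0, new interval: [-1.742500, -1.530000]

After 4 iteration(s), the approximation is c_4 = -1.742500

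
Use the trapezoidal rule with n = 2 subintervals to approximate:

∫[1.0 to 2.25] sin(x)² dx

f(x) = sin(x)²
a = 1.0, b = 2.25, n = 2
h = (b - a)/n = 0.625000

Trapezoidal rule: (h/2)[f(x₀) + 2f(x₁) + 2f(x₂) + ... + f(xₙ)]

x_0 = 1.0000, f(x_0) = 0.708073, coefficient = 1
x_1 = 1.6250, f(x_1) = 0.997065, coefficient = 2
x_2 = 2.2500, f(x_2) = 0.605398, coefficient = 1

I ≈ (0.625000/2) × 3.307601 = 1.033625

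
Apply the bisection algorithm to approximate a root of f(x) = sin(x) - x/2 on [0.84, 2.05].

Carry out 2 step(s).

f(x) = sin(x) - x/2
Initial interval: [0.84, 2.05]

Iteration 1:
  c_1 = (0.840000 + 2.050000)/2 = 1.445000
  f(c_1) = f(1.445000) = 0.269598
  f(a) × f(c) ≥ 0, new interval: [1.445000, 2.050000]
Iteration 2:
  c_2 = (1.445000 + 2.050000)/2 = 1.747500
  f(c_2) = f(1.747500) = 0.110678
  f(a) × f(c) ≥ 0, new interval: [1.747500, 2.050000]

After 2 iteration(s), the approximation is c_2 = 1.747500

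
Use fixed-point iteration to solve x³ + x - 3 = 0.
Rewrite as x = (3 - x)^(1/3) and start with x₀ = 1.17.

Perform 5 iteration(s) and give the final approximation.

Equation: x³ + x - 3 = 0
Fixed-point form: x = (3 - x)^(1/3)
x₀ = 1.17

x_1 = g(1.170000) = 1.223161
x_2 = g(1.223161) = 1.211200
x_3 = g(1.211200) = 1.213912
x_4 = g(1.213912) = 1.213298
x_5 = g(1.213298) = 1.213437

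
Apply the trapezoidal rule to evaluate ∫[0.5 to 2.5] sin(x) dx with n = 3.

f(x) = sin(x)
a = 0.5, b = 2.5, n = 3
h = (b - a)/n = 0.666667

Trapezoidal rule: (h/2)[f(x₀) + 2f(x₁) + 2f(x₂) + ... + f(xₙ)]

x_0 = 0.5000, f(x_0) = 0.479426, coefficient = 1
x_1 = 1.1667, f(x_1) = 0.919445, coefficient = 2
x_2 = 1.8333, f(x_2) = 0.965735, coefficient = 2
x_3 = 2.5000, f(x_3) = 0.598472, coefficient = 1

I ≈ (0.666667/2) × 4.848257 = 1.616086
Exact value: 1.678726
Error: 0.062641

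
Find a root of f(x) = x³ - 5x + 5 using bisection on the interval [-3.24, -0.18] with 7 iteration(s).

f(x) = x³ - 5x + 5
Initial interval: [-3.24, -0.18]

Iteration 1:
  c_1 = (-3.240000 + (-0.180000))/2 = -1.710000
  f(c_1) = f(-1.710000) = 8.549789
  f(a) × f(c) < 0, new interval: [-3.240000, -1.710000]
Iteration 2:
  c_2 = (-3.240000 + (-1.710000))/2 = -2.475000
  f(c_2) = f(-2.475000) = 2.214078
  f(a) × f(c) < 0, new interval: [-3.240000, -2.475000]
Iteration 3:
  c_3 = (-3.240000 + (-2.475000))/2 = -2.857500
  f(c_3) = f(-2.857500) = -4.044863
  f(a) × f(c) ≥ 0, new interval: [-2.857500, -2.475000]
Iteration 4:
  c_4 = (-2.857500 + (-2.475000))/2 = -2.666250
  f(c_4) = f(-2.666250) = -0.622825
  f(a) × f(c) ≥ 0, new interval: [-2.666250, -2.475000]
Iteration 5:
  c_5 = (-2.666250 + (-2.475000))/2 = -2.570625
  f(c_5) = f(-2.570625) = 0.866145
  f(a) × f(c) < 0, new interval: [-2.666250, -2.570625]
Iteration 6:
  c_6 = (-2.666250 + (-2.570625))/2 = -2.618437
  f(c_6) = f(-2.618437) = 0.139617
  f(a) × f(c) < 0, new interval: [-2.666250, -2.618437]
Iteration 7:
  c_7 = (-2.666250 + (-2.618437))/2 = -2.642344
  f(c_7) = f(-2.642344) = -0.237074
  f(a) × f(c) ≥ 0, new interval: [-2.642344, -2.618437]

After 7 iteration(s), the approximation is c_7 = -2.642344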